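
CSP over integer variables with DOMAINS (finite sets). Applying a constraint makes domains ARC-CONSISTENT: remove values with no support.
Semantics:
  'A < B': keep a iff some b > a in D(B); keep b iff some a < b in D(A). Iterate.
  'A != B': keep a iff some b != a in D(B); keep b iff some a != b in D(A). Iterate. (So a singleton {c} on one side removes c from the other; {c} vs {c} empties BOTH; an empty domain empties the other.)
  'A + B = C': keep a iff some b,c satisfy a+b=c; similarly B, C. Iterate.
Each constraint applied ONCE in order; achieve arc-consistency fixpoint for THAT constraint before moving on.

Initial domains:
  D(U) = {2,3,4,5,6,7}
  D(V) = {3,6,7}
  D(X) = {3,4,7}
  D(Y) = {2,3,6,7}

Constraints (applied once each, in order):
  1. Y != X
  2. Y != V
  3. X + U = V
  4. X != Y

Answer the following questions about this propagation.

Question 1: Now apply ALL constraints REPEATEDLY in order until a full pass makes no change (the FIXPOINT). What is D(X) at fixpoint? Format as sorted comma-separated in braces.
pass 0 (initial): D(X)={3,4,7}
pass 1: U {2,3,4,5,6,7}->{2,3,4}; V {3,6,7}->{6,7}; X {3,4,7}->{3,4}
pass 2: no change
Fixpoint after 2 passes: D(X) = {3,4}

Answer: {3,4}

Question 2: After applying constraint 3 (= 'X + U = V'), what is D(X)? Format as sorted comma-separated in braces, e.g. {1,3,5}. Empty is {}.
Answer: {3,4}

Derivation:
Constraint 1 (Y != X) on D(Y)={2,3,6,7} D(X)={3,4,7}: no change
Constraint 2 (Y != V) on D(Y)={2,3,6,7} D(V)={3,6,7}: no change
Constraint 3 (X + U = V) on D(X)={3,4,7} D(U)={2,3,4,5,6,7} D(V)={3,6,7}: X {3,4,7}->{3,4}; U {2,3,4,5,6,7}->{2,3,4}; V {3,6,7}->{6,7}
So after constraint 3: D(X) = {3,4}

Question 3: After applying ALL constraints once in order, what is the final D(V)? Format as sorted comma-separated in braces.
Constraint 1 (Y != X) on D(Y)={2,3,6,7} D(X)={3,4,7}: no change
Constraint 2 (Y != V) on D(Y)={2,3,6,7} D(V)={3,6,7}: no change
Constraint 3 (X + U = V) on D(X)={3,4,7} D(U)={2,3,4,5,6,7} D(V)={3,6,7}: X {3,4,7}->{3,4}; U {2,3,4,5,6,7}->{2,3,4}; V {3,6,7}->{6,7}
Constraint 4 (X != Y) on D(X)={3,4} D(Y)={2,3,6,7}: no change
So after all 4 constraints: D(V) = {6,7}

Answer: {6,7}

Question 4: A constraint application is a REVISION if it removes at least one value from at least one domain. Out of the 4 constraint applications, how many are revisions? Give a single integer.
Constraint 1 (Y != X) on D(Y)={2,3,6,7} D(X)={3,4,7}: no change => not a revision
Constraint 2 (Y != V) on D(Y)={2,3,6,7} D(V)={3,6,7}: no change => not a revision
Constraint 3 (X + U = V) on D(X)={3,4,7} D(U)={2,3,4,5,6,7} D(V)={3,6,7}: X {3,4,7}->{3,4}; U {2,3,4,5,6,7}->{2,3,4}; V {3,6,7}->{6,7} => REVISION
Constraint 4 (X != Y) on D(X)={3,4} D(Y)={2,3,6,7}: no change => not a revision
Total revisions = 1

Answer: 1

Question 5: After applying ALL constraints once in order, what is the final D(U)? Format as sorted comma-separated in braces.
Answer: {2,3,4}

Derivation:
Constraint 1 (Y != X) on D(Y)={2,3,6,7} D(X)={3,4,7}: no change
Constraint 2 (Y != V) on D(Y)={2,3,6,7} D(V)={3,6,7}: no change
Constraint 3 (X + U = V) on D(X)={3,4,7} D(U)={2,3,4,5,6,7} D(V)={3,6,7}: X {3,4,7}->{3,4}; U {2,3,4,5,6,7}->{2,3,4}; V {3,6,7}->{6,7}
Constraint 4 (X != Y) on D(X)={3,4} D(Y)={2,3,6,7}: no change
So after all 4 constraints: D(U) = {2,3,4}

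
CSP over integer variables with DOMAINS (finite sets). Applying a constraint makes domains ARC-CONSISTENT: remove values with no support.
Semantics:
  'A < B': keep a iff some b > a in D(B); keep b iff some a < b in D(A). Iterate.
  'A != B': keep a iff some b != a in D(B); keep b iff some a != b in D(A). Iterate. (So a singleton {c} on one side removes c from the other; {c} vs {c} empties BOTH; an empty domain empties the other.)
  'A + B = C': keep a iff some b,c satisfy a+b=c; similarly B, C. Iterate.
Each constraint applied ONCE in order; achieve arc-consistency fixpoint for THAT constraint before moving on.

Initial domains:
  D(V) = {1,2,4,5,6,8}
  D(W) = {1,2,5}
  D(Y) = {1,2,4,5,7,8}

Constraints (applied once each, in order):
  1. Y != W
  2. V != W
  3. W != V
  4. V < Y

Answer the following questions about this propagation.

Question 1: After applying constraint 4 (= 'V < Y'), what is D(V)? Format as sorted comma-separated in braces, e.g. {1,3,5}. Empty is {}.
Constraint 1 (Y != W) on D(Y)={1,2,4,5,7,8} D(W)={1,2,5}: no change
Constraint 2 (V != W) on D(V)={1,2,4,5,6,8} D(W)={1,2,5}: no change
Constraint 3 (W != V) on D(W)={1,2,5} D(V)={1,2,4,5,6,8}: no change
Constraint 4 (V < Y) on D(V)={1,2,4,5,6,8} D(Y)={1,2,4,5,7,8}: V {1,2,4,5,6,8}->{1,2,4,5,6}; Y {1,2,4,5,7,8}->{2,4,5,7,8}
So after constraint 4: D(V) = {1,2,4,5,6}

Answer: {1,2,4,5,6}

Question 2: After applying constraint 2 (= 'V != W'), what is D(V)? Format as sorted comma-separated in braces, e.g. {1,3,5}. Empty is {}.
Answer: {1,2,4,5,6,8}

Derivation:
Constraint 1 (Y != W) on D(Y)={1,2,4,5,7,8} D(W)={1,2,5}: no change
Constraint 2 (V != W) on D(V)={1,2,4,5,6,8} D(W)={1,2,5}: no change
So after constraint 2: D(V) = {1,2,4,5,6,8}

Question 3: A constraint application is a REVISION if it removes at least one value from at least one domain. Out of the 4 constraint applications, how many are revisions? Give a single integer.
Constraint 1 (Y != W) on D(Y)={1,2,4,5,7,8} D(W)={1,2,5}: no change => not a revision
Constraint 2 (V != W) on D(V)={1,2,4,5,6,8} D(W)={1,2,5}: no change => not a revision
Constraint 3 (W != V) on D(W)={1,2,5} D(V)={1,2,4,5,6,8}: no change => not a revision
Constraint 4 (V < Y) on D(V)={1,2,4,5,6,8} D(Y)={1,2,4,5,7,8}: V {1,2,4,5,6,8}->{1,2,4,5,6}; Y {1,2,4,5,7,8}->{2,4,5,7,8} => REVISION
Total revisions = 1

Answer: 1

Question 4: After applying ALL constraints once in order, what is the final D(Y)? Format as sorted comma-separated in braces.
Answer: {2,4,5,7,8}

Derivation:
Constraint 1 (Y != W) on D(Y)={1,2,4,5,7,8} D(W)={1,2,5}: no change
Constraint 2 (V != W) on D(V)={1,2,4,5,6,8} D(W)={1,2,5}: no change
Constraint 3 (W != V) on D(W)={1,2,5} D(V)={1,2,4,5,6,8}: no change
Constraint 4 (V < Y) on D(V)={1,2,4,5,6,8} D(Y)={1,2,4,5,7,8}: V {1,2,4,5,6,8}->{1,2,4,5,6}; Y {1,2,4,5,7,8}->{2,4,5,7,8}
So after all 4 constraints: D(Y) = {2,4,5,7,8}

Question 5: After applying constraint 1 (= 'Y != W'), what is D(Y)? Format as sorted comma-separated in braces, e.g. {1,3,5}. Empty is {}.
Answer: {1,2,4,5,7,8}

Derivation:
Constraint 1 (Y != W) on D(Y)={1,2,4,5,7,8} D(W)={1,2,5}: no change
So after constraint 1: D(Y) = {1,2,4,5,7,8}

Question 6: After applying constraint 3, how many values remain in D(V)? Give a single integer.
Answer: 6

Derivation:
Constraint 1 (Y != W) on D(Y)={1,2,4,5,7,8} D(W)={1,2,5}: no change
Constraint 2 (V != W) on D(V)={1,2,4,5,6,8} D(W)={1,2,5}: no change
Constraint 3 (W != V) on D(W)={1,2,5} D(V)={1,2,4,5,6,8}: no change
So after constraint 3: D(V)={1,2,4,5,6,8}, size = 6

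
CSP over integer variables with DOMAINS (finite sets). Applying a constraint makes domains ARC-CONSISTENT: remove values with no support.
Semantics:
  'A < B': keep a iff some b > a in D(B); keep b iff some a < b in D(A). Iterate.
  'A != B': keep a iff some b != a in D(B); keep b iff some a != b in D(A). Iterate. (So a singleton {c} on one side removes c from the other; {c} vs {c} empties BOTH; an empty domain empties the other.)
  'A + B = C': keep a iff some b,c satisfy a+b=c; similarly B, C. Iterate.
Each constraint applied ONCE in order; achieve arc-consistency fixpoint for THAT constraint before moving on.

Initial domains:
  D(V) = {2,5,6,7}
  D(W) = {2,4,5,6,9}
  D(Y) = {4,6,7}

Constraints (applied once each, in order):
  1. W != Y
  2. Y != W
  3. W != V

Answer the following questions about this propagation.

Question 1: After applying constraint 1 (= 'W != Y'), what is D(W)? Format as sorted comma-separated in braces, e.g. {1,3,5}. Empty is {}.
Constraint 1 (W != Y) on D(W)={2,4,5,6,9} D(Y)={4,6,7}: no change
So after constraint 1: D(W) = {2,4,5,6,9}

Answer: {2,4,5,6,9}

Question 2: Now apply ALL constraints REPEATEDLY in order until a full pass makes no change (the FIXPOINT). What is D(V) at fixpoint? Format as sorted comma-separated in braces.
Answer: {2,5,6,7}

Derivation:
pass 0 (initial): D(V)={2,5,6,7}
pass 1: no change
Fixpoint after 1 passes: D(V) = {2,5,6,7}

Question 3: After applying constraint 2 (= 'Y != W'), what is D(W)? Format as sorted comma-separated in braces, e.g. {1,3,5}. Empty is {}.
Constraint 1 (W != Y) on D(W)={2,4,5,6,9} D(Y)={4,6,7}: no change
Constraint 2 (Y != W) on D(Y)={4,6,7} D(W)={2,4,5,6,9}: no change
So after constraint 2: D(W) = {2,4,5,6,9}

Answer: {2,4,5,6,9}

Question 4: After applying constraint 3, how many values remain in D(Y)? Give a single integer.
Constraint 1 (W != Y) on D(W)={2,4,5,6,9} D(Y)={4,6,7}: no change
Constraint 2 (Y != W) on D(Y)={4,6,7} D(W)={2,4,5,6,9}: no change
Constraint 3 (W != V) on D(W)={2,4,5,6,9} D(V)={2,5,6,7}: no change
So after constraint 3: D(Y)={4,6,7}, size = 3

Answer: 3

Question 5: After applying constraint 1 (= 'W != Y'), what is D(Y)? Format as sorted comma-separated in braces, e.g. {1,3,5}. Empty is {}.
Constraint 1 (W != Y) on D(W)={2,4,5,6,9} D(Y)={4,6,7}: no change
So after constraint 1: D(Y) = {4,6,7}

Answer: {4,6,7}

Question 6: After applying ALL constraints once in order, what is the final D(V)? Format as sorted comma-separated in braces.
Answer: {2,5,6,7}

Derivation:
Constraint 1 (W != Y) on D(W)={2,4,5,6,9} D(Y)={4,6,7}: no change
Constraint 2 (Y != W) on D(Y)={4,6,7} D(W)={2,4,5,6,9}: no change
Constraint 3 (W != V) on D(W)={2,4,5,6,9} D(V)={2,5,6,7}: no change
So after all 3 constraints: D(V) = {2,5,6,7}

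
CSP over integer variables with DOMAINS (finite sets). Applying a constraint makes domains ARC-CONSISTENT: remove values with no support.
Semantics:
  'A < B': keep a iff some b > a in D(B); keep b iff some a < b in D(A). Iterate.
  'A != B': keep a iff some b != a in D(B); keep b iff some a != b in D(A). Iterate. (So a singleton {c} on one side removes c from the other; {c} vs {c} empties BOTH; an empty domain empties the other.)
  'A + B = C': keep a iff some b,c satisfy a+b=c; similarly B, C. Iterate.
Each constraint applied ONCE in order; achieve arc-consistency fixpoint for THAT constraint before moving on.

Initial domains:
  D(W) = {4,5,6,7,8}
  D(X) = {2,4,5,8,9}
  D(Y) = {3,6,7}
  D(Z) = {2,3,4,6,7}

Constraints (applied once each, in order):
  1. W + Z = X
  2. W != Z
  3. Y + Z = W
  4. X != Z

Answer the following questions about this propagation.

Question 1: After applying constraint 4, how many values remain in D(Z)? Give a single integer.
Constraint 1 (W + Z = X) on D(W)={4,5,6,7,8} D(Z)={2,3,4,6,7} D(X)={2,4,5,8,9}: W {4,5,6,7,8}->{4,5,6,7}; Z {2,3,4,6,7}->{2,3,4}; X {2,4,5,8,9}->{8,9}
Constraint 2 (W != Z) on D(W)={4,5,6,7} D(Z)={2,3,4}: no change
Constraint 3 (Y + Z = W) on D(Y)={3,6,7} D(Z)={2,3,4} D(W)={4,5,6,7}: Y {3,6,7}->{3}; W {4,5,6,7}->{5,6,7}
Constraint 4 (X != Z) on D(X)={8,9} D(Z)={2,3,4}: no change
So after constraint 4: D(Z)={2,3,4}, size = 3

Answer: 3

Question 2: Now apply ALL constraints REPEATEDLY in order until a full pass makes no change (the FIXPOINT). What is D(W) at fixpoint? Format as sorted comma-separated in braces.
pass 0 (initial): D(W)={4,5,6,7,8}
pass 1: W {4,5,6,7,8}->{5,6,7}; X {2,4,5,8,9}->{8,9}; Y {3,6,7}->{3}; Z {2,3,4,6,7}->{2,3,4}
pass 2: no change
Fixpoint after 2 passes: D(W) = {5,6,7}

Answer: {5,6,7}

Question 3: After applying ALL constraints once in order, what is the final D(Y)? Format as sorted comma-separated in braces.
Constraint 1 (W + Z = X) on D(W)={4,5,6,7,8} D(Z)={2,3,4,6,7} D(X)={2,4,5,8,9}: W {4,5,6,7,8}->{4,5,6,7}; Z {2,3,4,6,7}->{2,3,4}; X {2,4,5,8,9}->{8,9}
Constraint 2 (W != Z) on D(W)={4,5,6,7} D(Z)={2,3,4}: no change
Constraint 3 (Y + Z = W) on D(Y)={3,6,7} D(Z)={2,3,4} D(W)={4,5,6,7}: Y {3,6,7}->{3}; W {4,5,6,7}->{5,6,7}
Constraint 4 (X != Z) on D(X)={8,9} D(Z)={2,3,4}: no change
So after all 4 constraints: D(Y) = {3}

Answer: {3}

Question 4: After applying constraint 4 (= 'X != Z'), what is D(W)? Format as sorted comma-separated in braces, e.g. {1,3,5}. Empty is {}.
Answer: {5,6,7}

Derivation:
Constraint 1 (W + Z = X) on D(W)={4,5,6,7,8} D(Z)={2,3,4,6,7} D(X)={2,4,5,8,9}: W {4,5,6,7,8}->{4,5,6,7}; Z {2,3,4,6,7}->{2,3,4}; X {2,4,5,8,9}->{8,9}
Constraint 2 (W != Z) on D(W)={4,5,6,7} D(Z)={2,3,4}: no change
Constraint 3 (Y + Z = W) on D(Y)={3,6,7} D(Z)={2,3,4} D(W)={4,5,6,7}: Y {3,6,7}->{3}; W {4,5,6,7}->{5,6,7}
Constraint 4 (X != Z) on D(X)={8,9} D(Z)={2,3,4}: no change
So after constraint 4: D(W) = {5,6,7}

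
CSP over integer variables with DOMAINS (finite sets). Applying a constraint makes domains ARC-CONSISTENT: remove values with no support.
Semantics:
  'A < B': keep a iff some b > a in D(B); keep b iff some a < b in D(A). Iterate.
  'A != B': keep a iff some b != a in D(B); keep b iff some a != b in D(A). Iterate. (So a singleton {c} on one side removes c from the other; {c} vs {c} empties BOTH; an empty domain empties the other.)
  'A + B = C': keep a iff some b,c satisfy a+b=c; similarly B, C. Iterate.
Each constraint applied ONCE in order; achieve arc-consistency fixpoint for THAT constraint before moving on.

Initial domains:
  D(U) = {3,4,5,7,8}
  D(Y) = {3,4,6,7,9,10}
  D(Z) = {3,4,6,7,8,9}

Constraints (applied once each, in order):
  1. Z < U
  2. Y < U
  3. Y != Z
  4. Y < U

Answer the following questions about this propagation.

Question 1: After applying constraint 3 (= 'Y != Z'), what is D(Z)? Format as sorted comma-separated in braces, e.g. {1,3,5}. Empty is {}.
Constraint 1 (Z < U) on D(Z)={3,4,6,7,8,9} D(U)={3,4,5,7,8}: Z {3,4,6,7,8,9}->{3,4,6,7}; U {3,4,5,7,8}->{4,5,7,8}
Constraint 2 (Y < U) on D(Y)={3,4,6,7,9,10} D(U)={4,5,7,8}: Y {3,4,6,7,9,10}->{3,4,6,7}
Constraint 3 (Y != Z) on D(Y)={3,4,6,7} D(Z)={3,4,6,7}: no change
So after constraint 3: D(Z) = {3,4,6,7}

Answer: {3,4,6,7}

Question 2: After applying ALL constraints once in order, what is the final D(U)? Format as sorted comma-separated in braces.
Answer: {4,5,7,8}

Derivation:
Constraint 1 (Z < U) on D(Z)={3,4,6,7,8,9} D(U)={3,4,5,7,8}: Z {3,4,6,7,8,9}->{3,4,6,7}; U {3,4,5,7,8}->{4,5,7,8}
Constraint 2 (Y < U) on D(Y)={3,4,6,7,9,10} D(U)={4,5,7,8}: Y {3,4,6,7,9,10}->{3,4,6,7}
Constraint 3 (Y != Z) on D(Y)={3,4,6,7} D(Z)={3,4,6,7}: no change
Constraint 4 (Y < U) on D(Y)={3,4,6,7} D(U)={4,5,7,8}: no change
So after all 4 constraints: D(U) = {4,5,7,8}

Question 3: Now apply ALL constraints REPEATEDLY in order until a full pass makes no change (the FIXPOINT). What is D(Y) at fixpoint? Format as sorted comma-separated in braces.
Answer: {3,4,6,7}

Derivation:
pass 0 (initial): D(Y)={3,4,6,7,9,10}
pass 1: U {3,4,5,7,8}->{4,5,7,8}; Y {3,4,6,7,9,10}->{3,4,6,7}; Z {3,4,6,7,8,9}->{3,4,6,7}
pass 2: no change
Fixpoint after 2 passes: D(Y) = {3,4,6,7}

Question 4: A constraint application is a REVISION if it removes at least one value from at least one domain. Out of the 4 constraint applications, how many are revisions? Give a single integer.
Constraint 1 (Z < U) on D(Z)={3,4,6,7,8,9} D(U)={3,4,5,7,8}: Z {3,4,6,7,8,9}->{3,4,6,7}; U {3,4,5,7,8}->{4,5,7,8} => REVISION
Constraint 2 (Y < U) on D(Y)={3,4,6,7,9,10} D(U)={4,5,7,8}: Y {3,4,6,7,9,10}->{3,4,6,7} => REVISION
Constraint 3 (Y != Z) on D(Y)={3,4,6,7} D(Z)={3,4,6,7}: no change => not a revision
Constraint 4 (Y < U) on D(Y)={3,4,6,7} D(U)={4,5,7,8}: no change => not a revision
Total revisions = 2

Answer: 2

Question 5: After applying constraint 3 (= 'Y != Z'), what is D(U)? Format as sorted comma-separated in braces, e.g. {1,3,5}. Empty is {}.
Constraint 1 (Z < U) on D(Z)={3,4,6,7,8,9} D(U)={3,4,5,7,8}: Z {3,4,6,7,8,9}->{3,4,6,7}; U {3,4,5,7,8}->{4,5,7,8}
Constraint 2 (Y < U) on D(Y)={3,4,6,7,9,10} D(U)={4,5,7,8}: Y {3,4,6,7,9,10}->{3,4,6,7}
Constraint 3 (Y != Z) on D(Y)={3,4,6,7} D(Z)={3,4,6,7}: no change
So after constraint 3: D(U) = {4,5,7,8}

Answer: {4,5,7,8}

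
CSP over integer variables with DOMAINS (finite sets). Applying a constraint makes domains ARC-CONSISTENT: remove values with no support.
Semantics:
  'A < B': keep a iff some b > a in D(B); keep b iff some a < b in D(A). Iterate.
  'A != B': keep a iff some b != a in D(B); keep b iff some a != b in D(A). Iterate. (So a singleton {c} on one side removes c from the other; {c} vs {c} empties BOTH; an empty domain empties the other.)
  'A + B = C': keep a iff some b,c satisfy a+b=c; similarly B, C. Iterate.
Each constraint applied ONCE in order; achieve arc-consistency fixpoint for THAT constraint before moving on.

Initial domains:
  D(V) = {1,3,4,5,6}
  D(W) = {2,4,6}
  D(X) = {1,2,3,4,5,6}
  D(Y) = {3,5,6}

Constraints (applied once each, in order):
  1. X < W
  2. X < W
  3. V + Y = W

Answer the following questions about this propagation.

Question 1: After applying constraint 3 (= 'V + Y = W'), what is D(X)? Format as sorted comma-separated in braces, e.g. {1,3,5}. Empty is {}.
Answer: {1,2,3,4,5}

Derivation:
Constraint 1 (X < W) on D(X)={1,2,3,4,5,6} D(W)={2,4,6}: X {1,2,3,4,5,6}->{1,2,3,4,5}
Constraint 2 (X < W) on D(X)={1,2,3,4,5} D(W)={2,4,6}: no change
Constraint 3 (V + Y = W) on D(V)={1,3,4,5,6} D(Y)={3,5,6} D(W)={2,4,6}: V {1,3,4,5,6}->{1,3}; Y {3,5,6}->{3,5}; W {2,4,6}->{4,6}
So after constraint 3: D(X) = {1,2,3,4,5}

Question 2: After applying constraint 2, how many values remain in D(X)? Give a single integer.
Constraint 1 (X < W) on D(X)={1,2,3,4,5,6} D(W)={2,4,6}: X {1,2,3,4,5,6}->{1,2,3,4,5}
Constraint 2 (X < W) on D(X)={1,2,3,4,5} D(W)={2,4,6}: no change
So after constraint 2: D(X)={1,2,3,4,5}, size = 5

Answer: 5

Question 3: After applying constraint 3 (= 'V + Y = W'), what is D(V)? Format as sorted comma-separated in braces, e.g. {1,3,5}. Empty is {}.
Answer: {1,3}

Derivation:
Constraint 1 (X < W) on D(X)={1,2,3,4,5,6} D(W)={2,4,6}: X {1,2,3,4,5,6}->{1,2,3,4,5}
Constraint 2 (X < W) on D(X)={1,2,3,4,5} D(W)={2,4,6}: no change
Constraint 3 (V + Y = W) on D(V)={1,3,4,5,6} D(Y)={3,5,6} D(W)={2,4,6}: V {1,3,4,5,6}->{1,3}; Y {3,5,6}->{3,5}; W {2,4,6}->{4,6}
So after constraint 3: D(V) = {1,3}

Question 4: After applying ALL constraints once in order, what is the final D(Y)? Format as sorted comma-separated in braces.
Constraint 1 (X < W) on D(X)={1,2,3,4,5,6} D(W)={2,4,6}: X {1,2,3,4,5,6}->{1,2,3,4,5}
Constraint 2 (X < W) on D(X)={1,2,3,4,5} D(W)={2,4,6}: no change
Constraint 3 (V + Y = W) on D(V)={1,3,4,5,6} D(Y)={3,5,6} D(W)={2,4,6}: V {1,3,4,5,6}->{1,3}; Y {3,5,6}->{3,5}; W {2,4,6}->{4,6}
So after all 3 constraints: D(Y) = {3,5}

Answer: {3,5}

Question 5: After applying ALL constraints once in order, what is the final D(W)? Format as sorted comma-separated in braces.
Answer: {4,6}

Derivation:
Constraint 1 (X < W) on D(X)={1,2,3,4,5,6} D(W)={2,4,6}: X {1,2,3,4,5,6}->{1,2,3,4,5}
Constraint 2 (X < W) on D(X)={1,2,3,4,5} D(W)={2,4,6}: no change
Constraint 3 (V + Y = W) on D(V)={1,3,4,5,6} D(Y)={3,5,6} D(W)={2,4,6}: V {1,3,4,5,6}->{1,3}; Y {3,5,6}->{3,5}; W {2,4,6}->{4,6}
So after all 3 constraints: D(W) = {4,6}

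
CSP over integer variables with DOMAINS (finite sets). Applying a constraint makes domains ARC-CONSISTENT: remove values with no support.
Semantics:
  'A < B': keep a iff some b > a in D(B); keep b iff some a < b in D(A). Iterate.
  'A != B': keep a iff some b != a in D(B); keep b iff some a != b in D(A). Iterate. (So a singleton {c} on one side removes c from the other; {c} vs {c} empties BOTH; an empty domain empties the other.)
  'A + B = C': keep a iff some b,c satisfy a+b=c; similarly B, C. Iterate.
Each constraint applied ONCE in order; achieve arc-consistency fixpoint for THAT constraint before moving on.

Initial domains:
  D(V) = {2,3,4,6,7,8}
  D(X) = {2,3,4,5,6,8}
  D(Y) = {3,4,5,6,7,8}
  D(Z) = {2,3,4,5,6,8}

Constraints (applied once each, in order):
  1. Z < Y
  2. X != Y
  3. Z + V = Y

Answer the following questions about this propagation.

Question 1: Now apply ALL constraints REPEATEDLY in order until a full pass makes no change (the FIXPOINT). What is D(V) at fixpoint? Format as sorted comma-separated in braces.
pass 0 (initial): D(V)={2,3,4,6,7,8}
pass 1: V {2,3,4,6,7,8}->{2,3,4,6}; Y {3,4,5,6,7,8}->{4,5,6,7,8}; Z {2,3,4,5,6,8}->{2,3,4,5,6}
pass 2: no change
Fixpoint after 2 passes: D(V) = {2,3,4,6}

Answer: {2,3,4,6}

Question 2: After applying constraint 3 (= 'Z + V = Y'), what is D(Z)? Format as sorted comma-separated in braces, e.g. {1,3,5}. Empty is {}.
Constraint 1 (Z < Y) on D(Z)={2,3,4,5,6,8} D(Y)={3,4,5,6,7,8}: Z {2,3,4,5,6,8}->{2,3,4,5,6}
Constraint 2 (X != Y) on D(X)={2,3,4,5,6,8} D(Y)={3,4,5,6,7,8}: no change
Constraint 3 (Z + V = Y) on D(Z)={2,3,4,5,6} D(V)={2,3,4,6,7,8} D(Y)={3,4,5,6,7,8}: V {2,3,4,6,7,8}->{2,3,4,6}; Y {3,4,5,6,7,8}->{4,5,6,7,8}
So after constraint 3: D(Z) = {2,3,4,5,6}

Answer: {2,3,4,5,6}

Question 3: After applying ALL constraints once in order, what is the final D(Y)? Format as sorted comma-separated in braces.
Constraint 1 (Z < Y) on D(Z)={2,3,4,5,6,8} D(Y)={3,4,5,6,7,8}: Z {2,3,4,5,6,8}->{2,3,4,5,6}
Constraint 2 (X != Y) on D(X)={2,3,4,5,6,8} D(Y)={3,4,5,6,7,8}: no change
Constraint 3 (Z + V = Y) on D(Z)={2,3,4,5,6} D(V)={2,3,4,6,7,8} D(Y)={3,4,5,6,7,8}: V {2,3,4,6,7,8}->{2,3,4,6}; Y {3,4,5,6,7,8}->{4,5,6,7,8}
So after all 3 constraints: D(Y) = {4,5,6,7,8}

Answer: {4,5,6,7,8}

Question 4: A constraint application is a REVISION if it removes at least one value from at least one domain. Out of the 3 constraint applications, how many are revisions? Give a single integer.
Constraint 1 (Z < Y) on D(Z)={2,3,4,5,6,8} D(Y)={3,4,5,6,7,8}: Z {2,3,4,5,6,8}->{2,3,4,5,6} => REVISION
Constraint 2 (X != Y) on D(X)={2,3,4,5,6,8} D(Y)={3,4,5,6,7,8}: no change => not a revision
Constraint 3 (Z + V = Y) on D(Z)={2,3,4,5,6} D(V)={2,3,4,6,7,8} D(Y)={3,4,5,6,7,8}: V {2,3,4,6,7,8}->{2,3,4,6}; Y {3,4,5,6,7,8}->{4,5,6,7,8} => REVISION
Total revisions = 2

Answer: 2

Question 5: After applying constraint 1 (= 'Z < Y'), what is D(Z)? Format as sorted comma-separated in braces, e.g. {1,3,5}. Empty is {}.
Constraint 1 (Z < Y) on D(Z)={2,3,4,5,6,8} D(Y)={3,4,5,6,7,8}: Z {2,3,4,5,6,8}->{2,3,4,5,6}
So after constraint 1: D(Z) = {2,3,4,5,6}

Answer: {2,3,4,5,6}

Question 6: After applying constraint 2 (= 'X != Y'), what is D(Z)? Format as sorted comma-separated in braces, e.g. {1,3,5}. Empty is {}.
Answer: {2,3,4,5,6}

Derivation:
Constraint 1 (Z < Y) on D(Z)={2,3,4,5,6,8} D(Y)={3,4,5,6,7,8}: Z {2,3,4,5,6,8}->{2,3,4,5,6}
Constraint 2 (X != Y) on D(X)={2,3,4,5,6,8} D(Y)={3,4,5,6,7,8}: no change
So after constraint 2: D(Z) = {2,3,4,5,6}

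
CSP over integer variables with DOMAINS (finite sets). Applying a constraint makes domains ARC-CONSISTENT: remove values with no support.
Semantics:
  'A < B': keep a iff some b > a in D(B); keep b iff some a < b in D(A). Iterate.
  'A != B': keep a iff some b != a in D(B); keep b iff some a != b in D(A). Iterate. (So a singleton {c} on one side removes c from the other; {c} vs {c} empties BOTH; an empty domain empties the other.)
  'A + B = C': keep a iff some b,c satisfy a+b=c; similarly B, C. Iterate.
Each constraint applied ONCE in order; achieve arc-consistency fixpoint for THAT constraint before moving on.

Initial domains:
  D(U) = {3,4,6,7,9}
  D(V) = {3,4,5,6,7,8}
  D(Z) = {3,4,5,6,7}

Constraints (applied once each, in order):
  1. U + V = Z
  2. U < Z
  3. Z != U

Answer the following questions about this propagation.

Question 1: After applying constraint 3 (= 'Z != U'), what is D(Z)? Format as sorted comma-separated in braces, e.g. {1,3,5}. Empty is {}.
Answer: {6,7}

Derivation:
Constraint 1 (U + V = Z) on D(U)={3,4,6,7,9} D(V)={3,4,5,6,7,8} D(Z)={3,4,5,6,7}: U {3,4,6,7,9}->{3,4}; V {3,4,5,6,7,8}->{3,4}; Z {3,4,5,6,7}->{6,7}
Constraint 2 (U < Z) on D(U)={3,4} D(Z)={6,7}: no change
Constraint 3 (Z != U) on D(Z)={6,7} D(U)={3,4}: no change
So after constraint 3: D(Z) = {6,7}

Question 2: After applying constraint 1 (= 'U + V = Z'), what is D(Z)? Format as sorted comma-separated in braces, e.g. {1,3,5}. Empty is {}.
Answer: {6,7}

Derivation:
Constraint 1 (U + V = Z) on D(U)={3,4,6,7,9} D(V)={3,4,5,6,7,8} D(Z)={3,4,5,6,7}: U {3,4,6,7,9}->{3,4}; V {3,4,5,6,7,8}->{3,4}; Z {3,4,5,6,7}->{6,7}
So after constraint 1: D(Z) = {6,7}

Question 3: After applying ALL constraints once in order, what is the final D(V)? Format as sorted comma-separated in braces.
Constraint 1 (U + V = Z) on D(U)={3,4,6,7,9} D(V)={3,4,5,6,7,8} D(Z)={3,4,5,6,7}: U {3,4,6,7,9}->{3,4}; V {3,4,5,6,7,8}->{3,4}; Z {3,4,5,6,7}->{6,7}
Constraint 2 (U < Z) on D(U)={3,4} D(Z)={6,7}: no change
Constraint 3 (Z != U) on D(Z)={6,7} D(U)={3,4}: no change
So after all 3 constraints: D(V) = {3,4}

Answer: {3,4}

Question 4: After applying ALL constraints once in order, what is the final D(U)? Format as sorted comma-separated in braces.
Constraint 1 (U + V = Z) on D(U)={3,4,6,7,9} D(V)={3,4,5,6,7,8} D(Z)={3,4,5,6,7}: U {3,4,6,7,9}->{3,4}; V {3,4,5,6,7,8}->{3,4}; Z {3,4,5,6,7}->{6,7}
Constraint 2 (U < Z) on D(U)={3,4} D(Z)={6,7}: no change
Constraint 3 (Z != U) on D(Z)={6,7} D(U)={3,4}: no change
So after all 3 constraints: D(U) = {3,4}

Answer: {3,4}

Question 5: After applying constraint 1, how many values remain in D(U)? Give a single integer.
Constraint 1 (U + V = Z) on D(U)={3,4,6,7,9} D(V)={3,4,5,6,7,8} D(Z)={3,4,5,6,7}: U {3,4,6,7,9}->{3,4}; V {3,4,5,6,7,8}->{3,4}; Z {3,4,5,6,7}->{6,7}
So after constraint 1: D(U)={3,4}, size = 2

Answer: 2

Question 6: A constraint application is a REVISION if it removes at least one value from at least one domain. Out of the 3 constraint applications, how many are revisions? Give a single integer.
Constraint 1 (U + V = Z) on D(U)={3,4,6,7,9} D(V)={3,4,5,6,7,8} D(Z)={3,4,5,6,7}: U {3,4,6,7,9}->{3,4}; V {3,4,5,6,7,8}->{3,4}; Z {3,4,5,6,7}->{6,7} => REVISION
Constraint 2 (U < Z) on D(U)={3,4} D(Z)={6,7}: no change => not a revision
Constraint 3 (Z != U) on D(Z)={6,7} D(U)={3,4}: no change => not a revision
Total revisions = 1

Answer: 1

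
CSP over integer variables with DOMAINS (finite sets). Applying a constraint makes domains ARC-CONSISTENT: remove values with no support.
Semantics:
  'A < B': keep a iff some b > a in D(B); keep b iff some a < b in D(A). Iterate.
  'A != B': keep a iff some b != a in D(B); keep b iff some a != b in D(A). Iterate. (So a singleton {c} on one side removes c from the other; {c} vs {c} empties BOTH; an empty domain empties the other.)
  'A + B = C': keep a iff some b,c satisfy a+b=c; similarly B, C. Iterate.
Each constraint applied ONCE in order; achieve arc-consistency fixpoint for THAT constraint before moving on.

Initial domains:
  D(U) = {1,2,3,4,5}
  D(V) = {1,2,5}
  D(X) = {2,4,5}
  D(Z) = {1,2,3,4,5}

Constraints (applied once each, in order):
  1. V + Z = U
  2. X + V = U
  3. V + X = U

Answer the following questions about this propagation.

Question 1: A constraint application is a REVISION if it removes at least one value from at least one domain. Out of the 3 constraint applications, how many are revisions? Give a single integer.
Answer: 2

Derivation:
Constraint 1 (V + Z = U) on D(V)={1,2,5} D(Z)={1,2,3,4,5} D(U)={1,2,3,4,5}: V {1,2,5}->{1,2}; Z {1,2,3,4,5}->{1,2,3,4}; U {1,2,3,4,5}->{2,3,4,5} => REVISION
Constraint 2 (X + V = U) on D(X)={2,4,5} D(V)={1,2} D(U)={2,3,4,5}: X {2,4,5}->{2,4}; U {2,3,4,5}->{3,4,5} => REVISION
Constraint 3 (V + X = U) on D(V)={1,2} D(X)={2,4} D(U)={3,4,5}: no change => not a revision
Total revisions = 2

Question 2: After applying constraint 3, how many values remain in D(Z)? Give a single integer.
Constraint 1 (V + Z = U) on D(V)={1,2,5} D(Z)={1,2,3,4,5} D(U)={1,2,3,4,5}: V {1,2,5}->{1,2}; Z {1,2,3,4,5}->{1,2,3,4}; U {1,2,3,4,5}->{2,3,4,5}
Constraint 2 (X + V = U) on D(X)={2,4,5} D(V)={1,2} D(U)={2,3,4,5}: X {2,4,5}->{2,4}; U {2,3,4,5}->{3,4,5}
Constraint 3 (V + X = U) on D(V)={1,2} D(X)={2,4} D(U)={3,4,5}: no change
So after constraint 3: D(Z)={1,2,3,4}, size = 4

Answer: 4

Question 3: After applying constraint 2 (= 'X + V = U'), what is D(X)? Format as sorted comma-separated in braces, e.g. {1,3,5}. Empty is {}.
Constraint 1 (V + Z = U) on D(V)={1,2,5} D(Z)={1,2,3,4,5} D(U)={1,2,3,4,5}: V {1,2,5}->{1,2}; Z {1,2,3,4,5}->{1,2,3,4}; U {1,2,3,4,5}->{2,3,4,5}
Constraint 2 (X + V = U) on D(X)={2,4,5} D(V)={1,2} D(U)={2,3,4,5}: X {2,4,5}->{2,4}; U {2,3,4,5}->{3,4,5}
So after constraint 2: D(X) = {2,4}

Answer: {2,4}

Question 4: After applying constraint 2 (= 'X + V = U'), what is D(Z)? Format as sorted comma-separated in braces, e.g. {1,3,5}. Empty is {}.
Answer: {1,2,3,4}

Derivation:
Constraint 1 (V + Z = U) on D(V)={1,2,5} D(Z)={1,2,3,4,5} D(U)={1,2,3,4,5}: V {1,2,5}->{1,2}; Z {1,2,3,4,5}->{1,2,3,4}; U {1,2,3,4,5}->{2,3,4,5}
Constraint 2 (X + V = U) on D(X)={2,4,5} D(V)={1,2} D(U)={2,3,4,5}: X {2,4,5}->{2,4}; U {2,3,4,5}->{3,4,5}
So after constraint 2: D(Z) = {1,2,3,4}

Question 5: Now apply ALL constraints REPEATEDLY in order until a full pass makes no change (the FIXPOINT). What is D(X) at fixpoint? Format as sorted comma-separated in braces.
Answer: {2,4}

Derivation:
pass 0 (initial): D(X)={2,4,5}
pass 1: U {1,2,3,4,5}->{3,4,5}; V {1,2,5}->{1,2}; X {2,4,5}->{2,4}; Z {1,2,3,4,5}->{1,2,3,4}
pass 2: no change
Fixpoint after 2 passes: D(X) = {2,4}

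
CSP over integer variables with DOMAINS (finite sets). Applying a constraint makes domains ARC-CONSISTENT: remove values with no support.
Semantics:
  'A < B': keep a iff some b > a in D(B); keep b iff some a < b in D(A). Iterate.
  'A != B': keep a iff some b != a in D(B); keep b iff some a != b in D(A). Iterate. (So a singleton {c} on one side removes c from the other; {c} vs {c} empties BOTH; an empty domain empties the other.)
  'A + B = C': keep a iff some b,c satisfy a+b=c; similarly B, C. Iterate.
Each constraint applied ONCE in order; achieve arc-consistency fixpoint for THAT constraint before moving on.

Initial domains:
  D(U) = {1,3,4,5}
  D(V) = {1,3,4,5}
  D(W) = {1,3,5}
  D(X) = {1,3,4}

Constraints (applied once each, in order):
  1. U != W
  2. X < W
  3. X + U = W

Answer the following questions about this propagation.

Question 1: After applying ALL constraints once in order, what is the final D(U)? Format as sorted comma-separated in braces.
Answer: {1,4}

Derivation:
Constraint 1 (U != W) on D(U)={1,3,4,5} D(W)={1,3,5}: no change
Constraint 2 (X < W) on D(X)={1,3,4} D(W)={1,3,5}: W {1,3,5}->{3,5}
Constraint 3 (X + U = W) on D(X)={1,3,4} D(U)={1,3,4,5} D(W)={3,5}: X {1,3,4}->{1,4}; U {1,3,4,5}->{1,4}; W {3,5}->{5}
So after all 3 constraints: D(U) = {1,4}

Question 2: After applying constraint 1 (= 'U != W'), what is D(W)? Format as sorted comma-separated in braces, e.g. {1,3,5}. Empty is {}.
Answer: {1,3,5}

Derivation:
Constraint 1 (U != W) on D(U)={1,3,4,5} D(W)={1,3,5}: no change
So after constraint 1: D(W) = {1,3,5}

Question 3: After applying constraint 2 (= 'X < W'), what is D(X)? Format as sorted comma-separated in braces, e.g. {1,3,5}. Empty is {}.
Answer: {1,3,4}

Derivation:
Constraint 1 (U != W) on D(U)={1,3,4,5} D(W)={1,3,5}: no change
Constraint 2 (X < W) on D(X)={1,3,4} D(W)={1,3,5}: W {1,3,5}->{3,5}
So after constraint 2: D(X) = {1,3,4}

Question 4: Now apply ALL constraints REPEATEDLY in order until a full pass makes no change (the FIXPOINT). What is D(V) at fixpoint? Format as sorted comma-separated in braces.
pass 0 (initial): D(V)={1,3,4,5}
pass 1: U {1,3,4,5}->{1,4}; W {1,3,5}->{5}; X {1,3,4}->{1,4}
pass 2: no change
Fixpoint after 2 passes: D(V) = {1,3,4,5}

Answer: {1,3,4,5}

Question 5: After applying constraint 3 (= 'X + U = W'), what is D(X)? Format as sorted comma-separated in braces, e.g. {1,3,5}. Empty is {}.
Constraint 1 (U != W) on D(U)={1,3,4,5} D(W)={1,3,5}: no change
Constraint 2 (X < W) on D(X)={1,3,4} D(W)={1,3,5}: W {1,3,5}->{3,5}
Constraint 3 (X + U = W) on D(X)={1,3,4} D(U)={1,3,4,5} D(W)={3,5}: X {1,3,4}->{1,4}; U {1,3,4,5}->{1,4}; W {3,5}->{5}
So after constraint 3: D(X) = {1,4}

Answer: {1,4}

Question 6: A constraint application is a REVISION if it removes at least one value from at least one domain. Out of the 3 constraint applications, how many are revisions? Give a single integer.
Constraint 1 (U != W) on D(U)={1,3,4,5} D(W)={1,3,5}: no change => not a revision
Constraint 2 (X < W) on D(X)={1,3,4} D(W)={1,3,5}: W {1,3,5}->{3,5} => REVISION
Constraint 3 (X + U = W) on D(X)={1,3,4} D(U)={1,3,4,5} D(W)={3,5}: X {1,3,4}->{1,4}; U {1,3,4,5}->{1,4}; W {3,5}->{5} => REVISION
Total revisions = 2

Answer: 2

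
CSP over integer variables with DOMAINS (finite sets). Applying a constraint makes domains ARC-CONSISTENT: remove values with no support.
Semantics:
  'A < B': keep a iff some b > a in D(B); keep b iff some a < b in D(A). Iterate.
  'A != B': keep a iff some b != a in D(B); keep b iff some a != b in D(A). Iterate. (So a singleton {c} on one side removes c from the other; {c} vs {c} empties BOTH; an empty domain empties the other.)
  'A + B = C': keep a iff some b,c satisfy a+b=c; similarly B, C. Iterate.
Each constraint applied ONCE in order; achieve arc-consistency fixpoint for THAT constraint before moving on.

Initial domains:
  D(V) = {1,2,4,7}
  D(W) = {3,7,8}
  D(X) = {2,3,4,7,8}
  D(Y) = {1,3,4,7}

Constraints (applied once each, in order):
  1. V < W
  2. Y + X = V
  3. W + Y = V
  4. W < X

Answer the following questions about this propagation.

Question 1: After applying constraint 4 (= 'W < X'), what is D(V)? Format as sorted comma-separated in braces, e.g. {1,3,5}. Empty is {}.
Answer: {4,7}

Derivation:
Constraint 1 (V < W) on D(V)={1,2,4,7} D(W)={3,7,8}: no change
Constraint 2 (Y + X = V) on D(Y)={1,3,4,7} D(X)={2,3,4,7,8} D(V)={1,2,4,7}: Y {1,3,4,7}->{1,3,4}; X {2,3,4,7,8}->{3,4}; V {1,2,4,7}->{4,7}
Constraint 3 (W + Y = V) on D(W)={3,7,8} D(Y)={1,3,4} D(V)={4,7}: W {3,7,8}->{3}; Y {1,3,4}->{1,4}
Constraint 4 (W < X) on D(W)={3} D(X)={3,4}: X {3,4}->{4}
So after constraint 4: D(V) = {4,7}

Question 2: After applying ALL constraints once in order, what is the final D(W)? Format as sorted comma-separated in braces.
Constraint 1 (V < W) on D(V)={1,2,4,7} D(W)={3,7,8}: no change
Constraint 2 (Y + X = V) on D(Y)={1,3,4,7} D(X)={2,3,4,7,8} D(V)={1,2,4,7}: Y {1,3,4,7}->{1,3,4}; X {2,3,4,7,8}->{3,4}; V {1,2,4,7}->{4,7}
Constraint 3 (W + Y = V) on D(W)={3,7,8} D(Y)={1,3,4} D(V)={4,7}: W {3,7,8}->{3}; Y {1,3,4}->{1,4}
Constraint 4 (W < X) on D(W)={3} D(X)={3,4}: X {3,4}->{4}
So after all 4 constraints: D(W) = {3}

Answer: {3}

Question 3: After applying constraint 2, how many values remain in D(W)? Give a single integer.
Answer: 3

Derivation:
Constraint 1 (V < W) on D(V)={1,2,4,7} D(W)={3,7,8}: no change
Constraint 2 (Y + X = V) on D(Y)={1,3,4,7} D(X)={2,3,4,7,8} D(V)={1,2,4,7}: Y {1,3,4,7}->{1,3,4}; X {2,3,4,7,8}->{3,4}; V {1,2,4,7}->{4,7}
So after constraint 2: D(W)={3,7,8}, size = 3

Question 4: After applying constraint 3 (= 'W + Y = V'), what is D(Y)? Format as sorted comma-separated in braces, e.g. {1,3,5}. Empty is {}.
Answer: {1,4}

Derivation:
Constraint 1 (V < W) on D(V)={1,2,4,7} D(W)={3,7,8}: no change
Constraint 2 (Y + X = V) on D(Y)={1,3,4,7} D(X)={2,3,4,7,8} D(V)={1,2,4,7}: Y {1,3,4,7}->{1,3,4}; X {2,3,4,7,8}->{3,4}; V {1,2,4,7}->{4,7}
Constraint 3 (W + Y = V) on D(W)={3,7,8} D(Y)={1,3,4} D(V)={4,7}: W {3,7,8}->{3}; Y {1,3,4}->{1,4}
So after constraint 3: D(Y) = {1,4}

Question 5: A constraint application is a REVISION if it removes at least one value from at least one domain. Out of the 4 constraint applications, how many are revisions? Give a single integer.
Constraint 1 (V < W) on D(V)={1,2,4,7} D(W)={3,7,8}: no change => not a revision
Constraint 2 (Y + X = V) on D(Y)={1,3,4,7} D(X)={2,3,4,7,8} D(V)={1,2,4,7}: Y {1,3,4,7}->{1,3,4}; X {2,3,4,7,8}->{3,4}; V {1,2,4,7}->{4,7} => REVISION
Constraint 3 (W + Y = V) on D(W)={3,7,8} D(Y)={1,3,4} D(V)={4,7}: W {3,7,8}->{3}; Y {1,3,4}->{1,4} => REVISION
Constraint 4 (W < X) on D(W)={3} D(X)={3,4}: X {3,4}->{4} => REVISION
Total revisions = 3

Answer: 3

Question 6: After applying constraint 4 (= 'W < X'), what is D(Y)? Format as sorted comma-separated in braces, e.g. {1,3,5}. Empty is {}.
Constraint 1 (V < W) on D(V)={1,2,4,7} D(W)={3,7,8}: no change
Constraint 2 (Y + X = V) on D(Y)={1,3,4,7} D(X)={2,3,4,7,8} D(V)={1,2,4,7}: Y {1,3,4,7}->{1,3,4}; X {2,3,4,7,8}->{3,4}; V {1,2,4,7}->{4,7}
Constraint 3 (W + Y = V) on D(W)={3,7,8} D(Y)={1,3,4} D(V)={4,7}: W {3,7,8}->{3}; Y {1,3,4}->{1,4}
Constraint 4 (W < X) on D(W)={3} D(X)={3,4}: X {3,4}->{4}
So after constraint 4: D(Y) = {1,4}

Answer: {1,4}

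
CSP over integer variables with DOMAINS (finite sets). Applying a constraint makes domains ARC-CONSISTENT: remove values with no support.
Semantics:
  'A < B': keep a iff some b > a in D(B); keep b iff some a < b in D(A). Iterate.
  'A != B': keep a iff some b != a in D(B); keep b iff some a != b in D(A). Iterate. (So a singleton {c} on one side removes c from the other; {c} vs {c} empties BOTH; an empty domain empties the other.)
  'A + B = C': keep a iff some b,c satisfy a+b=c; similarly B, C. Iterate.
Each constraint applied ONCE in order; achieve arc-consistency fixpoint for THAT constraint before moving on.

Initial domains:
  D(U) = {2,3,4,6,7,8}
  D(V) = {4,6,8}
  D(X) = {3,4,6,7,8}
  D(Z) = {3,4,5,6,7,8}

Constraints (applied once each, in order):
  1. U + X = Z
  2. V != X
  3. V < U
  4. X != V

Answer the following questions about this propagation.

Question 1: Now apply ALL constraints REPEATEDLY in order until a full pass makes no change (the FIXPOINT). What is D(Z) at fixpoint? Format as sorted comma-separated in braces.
pass 0 (initial): D(Z)={3,4,5,6,7,8}
pass 1: U {2,3,4,6,7,8}->{}; V {4,6,8}->{}; X {3,4,6,7,8}->{}; Z {3,4,5,6,7,8}->{5,6,7,8}
pass 2: Z {5,6,7,8}->{}
pass 3: no change
Fixpoint after 3 passes: D(Z) = {}

Answer: {}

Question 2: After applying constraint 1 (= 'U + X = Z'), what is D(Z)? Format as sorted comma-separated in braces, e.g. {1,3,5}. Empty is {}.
Answer: {5,6,7,8}

Derivation:
Constraint 1 (U + X = Z) on D(U)={2,3,4,6,7,8} D(X)={3,4,6,7,8} D(Z)={3,4,5,6,7,8}: U {2,3,4,6,7,8}->{2,3,4}; X {3,4,6,7,8}->{3,4,6}; Z {3,4,5,6,7,8}->{5,6,7,8}
So after constraint 1: D(Z) = {5,6,7,8}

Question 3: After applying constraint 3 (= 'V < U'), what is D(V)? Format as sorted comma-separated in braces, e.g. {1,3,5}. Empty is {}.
Answer: {}

Derivation:
Constraint 1 (U + X = Z) on D(U)={2,3,4,6,7,8} D(X)={3,4,6,7,8} D(Z)={3,4,5,6,7,8}: U {2,3,4,6,7,8}->{2,3,4}; X {3,4,6,7,8}->{3,4,6}; Z {3,4,5,6,7,8}->{5,6,7,8}
Constraint 2 (V != X) on D(V)={4,6,8} D(X)={3,4,6}: no change
Constraint 3 (V < U) on D(V)={4,6,8} D(U)={2,3,4}: V {4,6,8}->{}; U {2,3,4}->{}
So after constraint 3: D(V) = {}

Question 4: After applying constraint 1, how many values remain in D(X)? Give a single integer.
Answer: 3

Derivation:
Constraint 1 (U + X = Z) on D(U)={2,3,4,6,7,8} D(X)={3,4,6,7,8} D(Z)={3,4,5,6,7,8}: U {2,3,4,6,7,8}->{2,3,4}; X {3,4,6,7,8}->{3,4,6}; Z {3,4,5,6,7,8}->{5,6,7,8}
So after constraint 1: D(X)={3,4,6}, size = 3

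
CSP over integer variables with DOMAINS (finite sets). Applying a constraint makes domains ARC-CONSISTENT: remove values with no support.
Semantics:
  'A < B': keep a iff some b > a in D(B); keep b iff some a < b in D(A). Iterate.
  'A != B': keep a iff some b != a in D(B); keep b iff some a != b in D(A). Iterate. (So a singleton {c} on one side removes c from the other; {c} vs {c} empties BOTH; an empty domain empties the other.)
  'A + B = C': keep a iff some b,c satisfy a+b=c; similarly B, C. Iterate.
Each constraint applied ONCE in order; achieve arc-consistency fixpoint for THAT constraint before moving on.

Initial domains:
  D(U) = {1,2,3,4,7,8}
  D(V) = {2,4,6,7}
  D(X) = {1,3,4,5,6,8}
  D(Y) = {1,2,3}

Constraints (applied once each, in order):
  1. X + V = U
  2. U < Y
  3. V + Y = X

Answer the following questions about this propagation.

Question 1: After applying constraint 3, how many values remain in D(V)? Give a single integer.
Constraint 1 (X + V = U) on D(X)={1,3,4,5,6,8} D(V)={2,4,6,7} D(U)={1,2,3,4,7,8}: X {1,3,4,5,6,8}->{1,3,4,5,6}; U {1,2,3,4,7,8}->{3,7,8}
Constraint 2 (U < Y) on D(U)={3,7,8} D(Y)={1,2,3}: U {3,7,8}->{}; Y {1,2,3}->{}
Constraint 3 (V + Y = X) on D(V)={2,4,6,7} D(Y)={} D(X)={1,3,4,5,6}: V {2,4,6,7}->{}; X {1,3,4,5,6}->{}
So after constraint 3: D(V)={}, size = 0

Answer: 0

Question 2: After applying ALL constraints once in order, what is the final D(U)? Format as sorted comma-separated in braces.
Answer: {}

Derivation:
Constraint 1 (X + V = U) on D(X)={1,3,4,5,6,8} D(V)={2,4,6,7} D(U)={1,2,3,4,7,8}: X {1,3,4,5,6,8}->{1,3,4,5,6}; U {1,2,3,4,7,8}->{3,7,8}
Constraint 2 (U < Y) on D(U)={3,7,8} D(Y)={1,2,3}: U {3,7,8}->{}; Y {1,2,3}->{}
Constraint 3 (V + Y = X) on D(V)={2,4,6,7} D(Y)={} D(X)={1,3,4,5,6}: V {2,4,6,7}->{}; X {1,3,4,5,6}->{}
So after all 3 constraints: D(U) = {}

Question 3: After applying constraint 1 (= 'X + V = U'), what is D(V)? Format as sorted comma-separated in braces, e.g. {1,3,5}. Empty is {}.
Constraint 1 (X + V = U) on D(X)={1,3,4,5,6,8} D(V)={2,4,6,7} D(U)={1,2,3,4,7,8}: X {1,3,4,5,6,8}->{1,3,4,5,6}; U {1,2,3,4,7,8}->{3,7,8}
So after constraint 1: D(V) = {2,4,6,7}

Answer: {2,4,6,7}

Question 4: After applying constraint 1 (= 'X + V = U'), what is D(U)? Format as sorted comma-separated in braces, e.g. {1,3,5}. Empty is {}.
Constraint 1 (X + V = U) on D(X)={1,3,4,5,6,8} D(V)={2,4,6,7} D(U)={1,2,3,4,7,8}: X {1,3,4,5,6,8}->{1,3,4,5,6}; U {1,2,3,4,7,8}->{3,7,8}
So after constraint 1: D(U) = {3,7,8}

Answer: {3,7,8}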